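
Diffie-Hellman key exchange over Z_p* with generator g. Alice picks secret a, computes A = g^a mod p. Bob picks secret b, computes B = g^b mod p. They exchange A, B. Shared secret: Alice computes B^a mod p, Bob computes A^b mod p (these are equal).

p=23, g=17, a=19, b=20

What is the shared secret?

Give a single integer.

Answer: 12

Derivation:
A = 17^19 mod 23  (bits of 19 = 10011)
  bit 0 = 1: r = r^2 * 17 mod 23 = 1^2 * 17 = 1*17 = 17
  bit 1 = 0: r = r^2 mod 23 = 17^2 = 13
  bit 2 = 0: r = r^2 mod 23 = 13^2 = 8
  bit 3 = 1: r = r^2 * 17 mod 23 = 8^2 * 17 = 18*17 = 7
  bit 4 = 1: r = r^2 * 17 mod 23 = 7^2 * 17 = 3*17 = 5
  -> A = 5
B = 17^20 mod 23  (bits of 20 = 10100)
  bit 0 = 1: r = r^2 * 17 mod 23 = 1^2 * 17 = 1*17 = 17
  bit 1 = 0: r = r^2 mod 23 = 17^2 = 13
  bit 2 = 1: r = r^2 * 17 mod 23 = 13^2 * 17 = 8*17 = 21
  bit 3 = 0: r = r^2 mod 23 = 21^2 = 4
  bit 4 = 0: r = r^2 mod 23 = 4^2 = 16
  -> B = 16
s = B^a = 16^19 mod 23  (bits of 19 = 10011)
  bit 0 = 1: r = r^2 * 16 mod 23 = 1^2 * 16 = 1*16 = 16
  bit 1 = 0: r = r^2 mod 23 = 16^2 = 3
  bit 2 = 0: r = r^2 mod 23 = 3^2 = 9
  bit 3 = 1: r = r^2 * 16 mod 23 = 9^2 * 16 = 12*16 = 8
  bit 4 = 1: r = r^2 * 16 mod 23 = 8^2 * 16 = 18*16 = 12
  -> s = B^a = 12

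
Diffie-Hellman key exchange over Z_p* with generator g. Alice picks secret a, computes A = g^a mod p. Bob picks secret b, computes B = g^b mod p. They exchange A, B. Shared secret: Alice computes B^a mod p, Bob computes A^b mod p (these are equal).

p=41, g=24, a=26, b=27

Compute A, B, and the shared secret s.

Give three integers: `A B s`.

Answer: 33 13 39

Derivation:
A = 24^26 mod 41  (bits of 26 = 11010)
  bit 0 = 1: r = r^2 * 24 mod 41 = 1^2 * 24 = 1*24 = 24
  bit 1 = 1: r = r^2 * 24 mod 41 = 24^2 * 24 = 2*24 = 7
  bit 2 = 0: r = r^2 mod 41 = 7^2 = 8
  bit 3 = 1: r = r^2 * 24 mod 41 = 8^2 * 24 = 23*24 = 19
  bit 4 = 0: r = r^2 mod 41 = 19^2 = 33
  -> A = 33
B = 24^27 mod 41  (bits of 27 = 11011)
  bit 0 = 1: r = r^2 * 24 mod 41 = 1^2 * 24 = 1*24 = 24
  bit 1 = 1: r = r^2 * 24 mod 41 = 24^2 * 24 = 2*24 = 7
  bit 2 = 0: r = r^2 mod 41 = 7^2 = 8
  bit 3 = 1: r = r^2 * 24 mod 41 = 8^2 * 24 = 23*24 = 19
  bit 4 = 1: r = r^2 * 24 mod 41 = 19^2 * 24 = 33*24 = 13
  -> B = 13
s = B^a = 13^26 mod 41  (bits of 26 = 11010)
  bit 0 = 1: r = r^2 * 13 mod 41 = 1^2 * 13 = 1*13 = 13
  bit 1 = 1: r = r^2 * 13 mod 41 = 13^2 * 13 = 5*13 = 24
  bit 2 = 0: r = r^2 mod 41 = 24^2 = 2
  bit 3 = 1: r = r^2 * 13 mod 41 = 2^2 * 13 = 4*13 = 11
  bit 4 = 0: r = r^2 mod 41 = 11^2 = 39
  -> s = B^a = 39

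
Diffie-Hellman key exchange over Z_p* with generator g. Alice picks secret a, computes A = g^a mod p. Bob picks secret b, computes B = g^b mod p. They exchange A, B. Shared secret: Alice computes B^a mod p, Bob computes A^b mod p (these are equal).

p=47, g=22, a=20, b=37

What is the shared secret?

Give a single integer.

Answer: 8

Derivation:
A = 22^20 mod 47  (bits of 20 = 10100)
  bit 0 = 1: r = r^2 * 22 mod 47 = 1^2 * 22 = 1*22 = 22
  bit 1 = 0: r = r^2 mod 47 = 22^2 = 14
  bit 2 = 1: r = r^2 * 22 mod 47 = 14^2 * 22 = 8*22 = 35
  bit 3 = 0: r = r^2 mod 47 = 35^2 = 3
  bit 4 = 0: r = r^2 mod 47 = 3^2 = 9
  -> A = 9
B = 22^37 mod 47  (bits of 37 = 100101)
  bit 0 = 1: r = r^2 * 22 mod 47 = 1^2 * 22 = 1*22 = 22
  bit 1 = 0: r = r^2 mod 47 = 22^2 = 14
  bit 2 = 0: r = r^2 mod 47 = 14^2 = 8
  bit 3 = 1: r = r^2 * 22 mod 47 = 8^2 * 22 = 17*22 = 45
  bit 4 = 0: r = r^2 mod 47 = 45^2 = 4
  bit 5 = 1: r = r^2 * 22 mod 47 = 4^2 * 22 = 16*22 = 23
  -> B = 23
s = B^a = 23^20 mod 47  (bits of 20 = 10100)
  bit 0 = 1: r = r^2 * 23 mod 47 = 1^2 * 23 = 1*23 = 23
  bit 1 = 0: r = r^2 mod 47 = 23^2 = 12
  bit 2 = 1: r = r^2 * 23 mod 47 = 12^2 * 23 = 3*23 = 22
  bit 3 = 0: r = r^2 mod 47 = 22^2 = 14
  bit 4 = 0: r = r^2 mod 47 = 14^2 = 8
  -> s = B^a = 8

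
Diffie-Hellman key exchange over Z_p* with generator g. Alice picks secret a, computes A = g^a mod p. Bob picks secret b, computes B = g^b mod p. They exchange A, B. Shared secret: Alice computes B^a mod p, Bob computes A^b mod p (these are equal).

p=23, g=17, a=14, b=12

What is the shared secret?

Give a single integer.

A = 17^14 mod 23  (bits of 14 = 1110)
  bit 0 = 1: r = r^2 * 17 mod 23 = 1^2 * 17 = 1*17 = 17
  bit 1 = 1: r = r^2 * 17 mod 23 = 17^2 * 17 = 13*17 = 14
  bit 2 = 1: r = r^2 * 17 mod 23 = 14^2 * 17 = 12*17 = 20
  bit 3 = 0: r = r^2 mod 23 = 20^2 = 9
  -> A = 9
B = 17^12 mod 23  (bits of 12 = 1100)
  bit 0 = 1: r = r^2 * 17 mod 23 = 1^2 * 17 = 1*17 = 17
  bit 1 = 1: r = r^2 * 17 mod 23 = 17^2 * 17 = 13*17 = 14
  bit 2 = 0: r = r^2 mod 23 = 14^2 = 12
  bit 3 = 0: r = r^2 mod 23 = 12^2 = 6
  -> B = 6
s = B^a = 6^14 mod 23  (bits of 14 = 1110)
  bit 0 = 1: r = r^2 * 6 mod 23 = 1^2 * 6 = 1*6 = 6
  bit 1 = 1: r = r^2 * 6 mod 23 = 6^2 * 6 = 13*6 = 9
  bit 2 = 1: r = r^2 * 6 mod 23 = 9^2 * 6 = 12*6 = 3
  bit 3 = 0: r = r^2 mod 23 = 3^2 = 9
  -> s = B^a = 9

Answer: 9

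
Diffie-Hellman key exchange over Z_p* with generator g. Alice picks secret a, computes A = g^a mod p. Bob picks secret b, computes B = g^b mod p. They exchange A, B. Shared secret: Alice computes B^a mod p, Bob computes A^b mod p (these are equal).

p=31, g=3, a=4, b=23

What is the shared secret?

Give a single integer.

A = 3^4 mod 31  (bits of 4 = 100)
  bit 0 = 1: r = r^2 * 3 mod 31 = 1^2 * 3 = 1*3 = 3
  bit 1 = 0: r = r^2 mod 31 = 3^2 = 9
  bit 2 = 0: r = r^2 mod 31 = 9^2 = 19
  -> A = 19
B = 3^23 mod 31  (bits of 23 = 10111)
  bit 0 = 1: r = r^2 * 3 mod 31 = 1^2 * 3 = 1*3 = 3
  bit 1 = 0: r = r^2 mod 31 = 3^2 = 9
  bit 2 = 1: r = r^2 * 3 mod 31 = 9^2 * 3 = 19*3 = 26
  bit 3 = 1: r = r^2 * 3 mod 31 = 26^2 * 3 = 25*3 = 13
  bit 4 = 1: r = r^2 * 3 mod 31 = 13^2 * 3 = 14*3 = 11
  -> B = 11
s = B^a = 11^4 mod 31  (bits of 4 = 100)
  bit 0 = 1: r = r^2 * 11 mod 31 = 1^2 * 11 = 1*11 = 11
  bit 1 = 0: r = r^2 mod 31 = 11^2 = 28
  bit 2 = 0: r = r^2 mod 31 = 28^2 = 9
  -> s = B^a = 9

Answer: 9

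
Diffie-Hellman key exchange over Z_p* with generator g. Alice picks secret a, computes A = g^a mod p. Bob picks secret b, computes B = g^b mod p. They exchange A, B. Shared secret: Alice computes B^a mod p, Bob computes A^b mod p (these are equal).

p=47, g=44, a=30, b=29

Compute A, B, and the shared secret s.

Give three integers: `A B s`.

A = 44^30 mod 47  (bits of 30 = 11110)
  bit 0 = 1: r = r^2 * 44 mod 47 = 1^2 * 44 = 1*44 = 44
  bit 1 = 1: r = r^2 * 44 mod 47 = 44^2 * 44 = 9*44 = 20
  bit 2 = 1: r = r^2 * 44 mod 47 = 20^2 * 44 = 24*44 = 22
  bit 3 = 1: r = r^2 * 44 mod 47 = 22^2 * 44 = 14*44 = 5
  bit 4 = 0: r = r^2 mod 47 = 5^2 = 25
  -> A = 25
B = 44^29 mod 47  (bits of 29 = 11101)
  bit 0 = 1: r = r^2 * 44 mod 47 = 1^2 * 44 = 1*44 = 44
  bit 1 = 1: r = r^2 * 44 mod 47 = 44^2 * 44 = 9*44 = 20
  bit 2 = 1: r = r^2 * 44 mod 47 = 20^2 * 44 = 24*44 = 22
  bit 3 = 0: r = r^2 mod 47 = 22^2 = 14
  bit 4 = 1: r = r^2 * 44 mod 47 = 14^2 * 44 = 8*44 = 23
  -> B = 23
s = B^a = 23^30 mod 47  (bits of 30 = 11110)
  bit 0 = 1: r = r^2 * 23 mod 47 = 1^2 * 23 = 1*23 = 23
  bit 1 = 1: r = r^2 * 23 mod 47 = 23^2 * 23 = 12*23 = 41
  bit 2 = 1: r = r^2 * 23 mod 47 = 41^2 * 23 = 36*23 = 29
  bit 3 = 1: r = r^2 * 23 mod 47 = 29^2 * 23 = 42*23 = 26
  bit 4 = 0: r = r^2 mod 47 = 26^2 = 18
  -> s = B^a = 18

Answer: 25 23 18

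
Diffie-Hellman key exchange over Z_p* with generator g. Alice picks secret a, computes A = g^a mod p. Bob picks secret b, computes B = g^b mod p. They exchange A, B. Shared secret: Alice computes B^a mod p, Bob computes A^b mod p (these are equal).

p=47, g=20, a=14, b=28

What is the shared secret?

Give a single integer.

A = 20^14 mod 47  (bits of 14 = 1110)
  bit 0 = 1: r = r^2 * 20 mod 47 = 1^2 * 20 = 1*20 = 20
  bit 1 = 1: r = r^2 * 20 mod 47 = 20^2 * 20 = 24*20 = 10
  bit 2 = 1: r = r^2 * 20 mod 47 = 10^2 * 20 = 6*20 = 26
  bit 3 = 0: r = r^2 mod 47 = 26^2 = 18
  -> A = 18
B = 20^28 mod 47  (bits of 28 = 11100)
  bit 0 = 1: r = r^2 * 20 mod 47 = 1^2 * 20 = 1*20 = 20
  bit 1 = 1: r = r^2 * 20 mod 47 = 20^2 * 20 = 24*20 = 10
  bit 2 = 1: r = r^2 * 20 mod 47 = 10^2 * 20 = 6*20 = 26
  bit 3 = 0: r = r^2 mod 47 = 26^2 = 18
  bit 4 = 0: r = r^2 mod 47 = 18^2 = 42
  -> B = 42
s = B^a = 42^14 mod 47  (bits of 14 = 1110)
  bit 0 = 1: r = r^2 * 42 mod 47 = 1^2 * 42 = 1*42 = 42
  bit 1 = 1: r = r^2 * 42 mod 47 = 42^2 * 42 = 25*42 = 16
  bit 2 = 1: r = r^2 * 42 mod 47 = 16^2 * 42 = 21*42 = 36
  bit 3 = 0: r = r^2 mod 47 = 36^2 = 27
  -> s = B^a = 27

Answer: 27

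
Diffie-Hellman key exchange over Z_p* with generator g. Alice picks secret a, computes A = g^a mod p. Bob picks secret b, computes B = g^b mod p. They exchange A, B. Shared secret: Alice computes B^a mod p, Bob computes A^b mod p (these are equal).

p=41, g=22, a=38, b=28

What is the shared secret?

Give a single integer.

A = 22^38 mod 41  (bits of 38 = 100110)
  bit 0 = 1: r = r^2 * 22 mod 41 = 1^2 * 22 = 1*22 = 22
  bit 1 = 0: r = r^2 mod 41 = 22^2 = 33
  bit 2 = 0: r = r^2 mod 41 = 33^2 = 23
  bit 3 = 1: r = r^2 * 22 mod 41 = 23^2 * 22 = 37*22 = 35
  bit 4 = 1: r = r^2 * 22 mod 41 = 35^2 * 22 = 36*22 = 13
  bit 5 = 0: r = r^2 mod 41 = 13^2 = 5
  -> A = 5
B = 22^28 mod 41  (bits of 28 = 11100)
  bit 0 = 1: r = r^2 * 22 mod 41 = 1^2 * 22 = 1*22 = 22
  bit 1 = 1: r = r^2 * 22 mod 41 = 22^2 * 22 = 33*22 = 29
  bit 2 = 1: r = r^2 * 22 mod 41 = 29^2 * 22 = 21*22 = 11
  bit 3 = 0: r = r^2 mod 41 = 11^2 = 39
  bit 4 = 0: r = r^2 mod 41 = 39^2 = 4
  -> B = 4
s = B^a = 4^38 mod 41  (bits of 38 = 100110)
  bit 0 = 1: r = r^2 * 4 mod 41 = 1^2 * 4 = 1*4 = 4
  bit 1 = 0: r = r^2 mod 41 = 4^2 = 16
  bit 2 = 0: r = r^2 mod 41 = 16^2 = 10
  bit 3 = 1: r = r^2 * 4 mod 41 = 10^2 * 4 = 18*4 = 31
  bit 4 = 1: r = r^2 * 4 mod 41 = 31^2 * 4 = 18*4 = 31
  bit 5 = 0: r = r^2 mod 41 = 31^2 = 18
  -> s = B^a = 18

Answer: 18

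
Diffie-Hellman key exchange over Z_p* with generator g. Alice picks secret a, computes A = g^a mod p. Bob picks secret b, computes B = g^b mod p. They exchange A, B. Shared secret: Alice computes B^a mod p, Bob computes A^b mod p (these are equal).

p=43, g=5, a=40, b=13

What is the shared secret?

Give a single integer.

Answer: 40

Derivation:
A = 5^40 mod 43  (bits of 40 = 101000)
  bit 0 = 1: r = r^2 * 5 mod 43 = 1^2 * 5 = 1*5 = 5
  bit 1 = 0: r = r^2 mod 43 = 5^2 = 25
  bit 2 = 1: r = r^2 * 5 mod 43 = 25^2 * 5 = 23*5 = 29
  bit 3 = 0: r = r^2 mod 43 = 29^2 = 24
  bit 4 = 0: r = r^2 mod 43 = 24^2 = 17
  bit 5 = 0: r = r^2 mod 43 = 17^2 = 31
  -> A = 31
B = 5^13 mod 43  (bits of 13 = 1101)
  bit 0 = 1: r = r^2 * 5 mod 43 = 1^2 * 5 = 1*5 = 5
  bit 1 = 1: r = r^2 * 5 mod 43 = 5^2 * 5 = 25*5 = 39
  bit 2 = 0: r = r^2 mod 43 = 39^2 = 16
  bit 3 = 1: r = r^2 * 5 mod 43 = 16^2 * 5 = 41*5 = 33
  -> B = 33
s = B^a = 33^40 mod 43  (bits of 40 = 101000)
  bit 0 = 1: r = r^2 * 33 mod 43 = 1^2 * 33 = 1*33 = 33
  bit 1 = 0: r = r^2 mod 43 = 33^2 = 14
  bit 2 = 1: r = r^2 * 33 mod 43 = 14^2 * 33 = 24*33 = 18
  bit 3 = 0: r = r^2 mod 43 = 18^2 = 23
  bit 4 = 0: r = r^2 mod 43 = 23^2 = 13
  bit 5 = 0: r = r^2 mod 43 = 13^2 = 40
  -> s = B^a = 40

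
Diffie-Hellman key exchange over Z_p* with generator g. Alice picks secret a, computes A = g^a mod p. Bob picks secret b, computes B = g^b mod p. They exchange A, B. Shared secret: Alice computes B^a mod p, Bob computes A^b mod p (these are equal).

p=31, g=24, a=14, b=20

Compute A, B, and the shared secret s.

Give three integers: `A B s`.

A = 24^14 mod 31  (bits of 14 = 1110)
  bit 0 = 1: r = r^2 * 24 mod 31 = 1^2 * 24 = 1*24 = 24
  bit 1 = 1: r = r^2 * 24 mod 31 = 24^2 * 24 = 18*24 = 29
  bit 2 = 1: r = r^2 * 24 mod 31 = 29^2 * 24 = 4*24 = 3
  bit 3 = 0: r = r^2 mod 31 = 3^2 = 9
  -> A = 9
B = 24^20 mod 31  (bits of 20 = 10100)
  bit 0 = 1: r = r^2 * 24 mod 31 = 1^2 * 24 = 1*24 = 24
  bit 1 = 0: r = r^2 mod 31 = 24^2 = 18
  bit 2 = 1: r = r^2 * 24 mod 31 = 18^2 * 24 = 14*24 = 26
  bit 3 = 0: r = r^2 mod 31 = 26^2 = 25
  bit 4 = 0: r = r^2 mod 31 = 25^2 = 5
  -> B = 5
s = B^a = 5^14 mod 31  (bits of 14 = 1110)
  bit 0 = 1: r = r^2 * 5 mod 31 = 1^2 * 5 = 1*5 = 5
  bit 1 = 1: r = r^2 * 5 mod 31 = 5^2 * 5 = 25*5 = 1
  bit 2 = 1: r = r^2 * 5 mod 31 = 1^2 * 5 = 1*5 = 5
  bit 3 = 0: r = r^2 mod 31 = 5^2 = 25
  -> s = B^a = 25

Answer: 9 5 25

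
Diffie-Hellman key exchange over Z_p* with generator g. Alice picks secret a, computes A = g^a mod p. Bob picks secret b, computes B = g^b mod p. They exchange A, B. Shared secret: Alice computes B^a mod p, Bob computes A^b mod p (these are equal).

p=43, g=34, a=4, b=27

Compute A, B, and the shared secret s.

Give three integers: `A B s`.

A = 34^4 mod 43  (bits of 4 = 100)
  bit 0 = 1: r = r^2 * 34 mod 43 = 1^2 * 34 = 1*34 = 34
  bit 1 = 0: r = r^2 mod 43 = 34^2 = 38
  bit 2 = 0: r = r^2 mod 43 = 38^2 = 25
  -> A = 25
B = 34^27 mod 43  (bits of 27 = 11011)
  bit 0 = 1: r = r^2 * 34 mod 43 = 1^2 * 34 = 1*34 = 34
  bit 1 = 1: r = r^2 * 34 mod 43 = 34^2 * 34 = 38*34 = 2
  bit 2 = 0: r = r^2 mod 43 = 2^2 = 4
  bit 3 = 1: r = r^2 * 34 mod 43 = 4^2 * 34 = 16*34 = 28
  bit 4 = 1: r = r^2 * 34 mod 43 = 28^2 * 34 = 10*34 = 39
  -> B = 39
s = B^a = 39^4 mod 43  (bits of 4 = 100)
  bit 0 = 1: r = r^2 * 39 mod 43 = 1^2 * 39 = 1*39 = 39
  bit 1 = 0: r = r^2 mod 43 = 39^2 = 16
  bit 2 = 0: r = r^2 mod 43 = 16^2 = 41
  -> s = B^a = 41

Answer: 25 39 41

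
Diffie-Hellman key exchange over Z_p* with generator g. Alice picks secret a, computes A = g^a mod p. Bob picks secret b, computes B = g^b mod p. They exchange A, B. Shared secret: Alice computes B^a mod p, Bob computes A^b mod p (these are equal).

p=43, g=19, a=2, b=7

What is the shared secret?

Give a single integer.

Answer: 36

Derivation:
A = 19^2 mod 43  (bits of 2 = 10)
  bit 0 = 1: r = r^2 * 19 mod 43 = 1^2 * 19 = 1*19 = 19
  bit 1 = 0: r = r^2 mod 43 = 19^2 = 17
  -> A = 17
B = 19^7 mod 43  (bits of 7 = 111)
  bit 0 = 1: r = r^2 * 19 mod 43 = 1^2 * 19 = 1*19 = 19
  bit 1 = 1: r = r^2 * 19 mod 43 = 19^2 * 19 = 17*19 = 22
  bit 2 = 1: r = r^2 * 19 mod 43 = 22^2 * 19 = 11*19 = 37
  -> B = 37
s = B^a = 37^2 mod 43  (bits of 2 = 10)
  bit 0 = 1: r = r^2 * 37 mod 43 = 1^2 * 37 = 1*37 = 37
  bit 1 = 0: r = r^2 mod 43 = 37^2 = 36
  -> s = B^a = 36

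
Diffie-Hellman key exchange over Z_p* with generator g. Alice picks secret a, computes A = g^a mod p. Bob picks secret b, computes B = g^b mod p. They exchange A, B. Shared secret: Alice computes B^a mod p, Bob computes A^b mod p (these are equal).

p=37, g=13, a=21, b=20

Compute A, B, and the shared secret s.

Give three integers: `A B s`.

Answer: 23 16 26

Derivation:
A = 13^21 mod 37  (bits of 21 = 10101)
  bit 0 = 1: r = r^2 * 13 mod 37 = 1^2 * 13 = 1*13 = 13
  bit 1 = 0: r = r^2 mod 37 = 13^2 = 21
  bit 2 = 1: r = r^2 * 13 mod 37 = 21^2 * 13 = 34*13 = 35
  bit 3 = 0: r = r^2 mod 37 = 35^2 = 4
  bit 4 = 1: r = r^2 * 13 mod 37 = 4^2 * 13 = 16*13 = 23
  -> A = 23
B = 13^20 mod 37  (bits of 20 = 10100)
  bit 0 = 1: r = r^2 * 13 mod 37 = 1^2 * 13 = 1*13 = 13
  bit 1 = 0: r = r^2 mod 37 = 13^2 = 21
  bit 2 = 1: r = r^2 * 13 mod 37 = 21^2 * 13 = 34*13 = 35
  bit 3 = 0: r = r^2 mod 37 = 35^2 = 4
  bit 4 = 0: r = r^2 mod 37 = 4^2 = 16
  -> B = 16
s = B^a = 16^21 mod 37  (bits of 21 = 10101)
  bit 0 = 1: r = r^2 * 16 mod 37 = 1^2 * 16 = 1*16 = 16
  bit 1 = 0: r = r^2 mod 37 = 16^2 = 34
  bit 2 = 1: r = r^2 * 16 mod 37 = 34^2 * 16 = 9*16 = 33
  bit 3 = 0: r = r^2 mod 37 = 33^2 = 16
  bit 4 = 1: r = r^2 * 16 mod 37 = 16^2 * 16 = 34*16 = 26
  -> s = B^a = 26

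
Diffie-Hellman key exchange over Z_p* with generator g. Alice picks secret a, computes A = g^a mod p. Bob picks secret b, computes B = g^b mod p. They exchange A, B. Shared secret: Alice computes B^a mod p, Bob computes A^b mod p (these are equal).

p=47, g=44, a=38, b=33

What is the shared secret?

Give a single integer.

A = 44^38 mod 47  (bits of 38 = 100110)
  bit 0 = 1: r = r^2 * 44 mod 47 = 1^2 * 44 = 1*44 = 44
  bit 1 = 0: r = r^2 mod 47 = 44^2 = 9
  bit 2 = 0: r = r^2 mod 47 = 9^2 = 34
  bit 3 = 1: r = r^2 * 44 mod 47 = 34^2 * 44 = 28*44 = 10
  bit 4 = 1: r = r^2 * 44 mod 47 = 10^2 * 44 = 6*44 = 29
  bit 5 = 0: r = r^2 mod 47 = 29^2 = 42
  -> A = 42
B = 44^33 mod 47  (bits of 33 = 100001)
  bit 0 = 1: r = r^2 * 44 mod 47 = 1^2 * 44 = 1*44 = 44
  bit 1 = 0: r = r^2 mod 47 = 44^2 = 9
  bit 2 = 0: r = r^2 mod 47 = 9^2 = 34
  bit 3 = 0: r = r^2 mod 47 = 34^2 = 28
  bit 4 = 0: r = r^2 mod 47 = 28^2 = 32
  bit 5 = 1: r = r^2 * 44 mod 47 = 32^2 * 44 = 37*44 = 30
  -> B = 30
s = B^a = 30^38 mod 47  (bits of 38 = 100110)
  bit 0 = 1: r = r^2 * 30 mod 47 = 1^2 * 30 = 1*30 = 30
  bit 1 = 0: r = r^2 mod 47 = 30^2 = 7
  bit 2 = 0: r = r^2 mod 47 = 7^2 = 2
  bit 3 = 1: r = r^2 * 30 mod 47 = 2^2 * 30 = 4*30 = 26
  bit 4 = 1: r = r^2 * 30 mod 47 = 26^2 * 30 = 18*30 = 23
  bit 5 = 0: r = r^2 mod 47 = 23^2 = 12
  -> s = B^a = 12

Answer: 12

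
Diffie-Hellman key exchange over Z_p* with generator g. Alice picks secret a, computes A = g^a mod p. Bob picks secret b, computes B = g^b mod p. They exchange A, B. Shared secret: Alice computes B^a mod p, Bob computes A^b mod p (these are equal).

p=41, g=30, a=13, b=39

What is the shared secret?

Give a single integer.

A = 30^13 mod 41  (bits of 13 = 1101)
  bit 0 = 1: r = r^2 * 30 mod 41 = 1^2 * 30 = 1*30 = 30
  bit 1 = 1: r = r^2 * 30 mod 41 = 30^2 * 30 = 39*30 = 22
  bit 2 = 0: r = r^2 mod 41 = 22^2 = 33
  bit 3 = 1: r = r^2 * 30 mod 41 = 33^2 * 30 = 23*30 = 34
  -> A = 34
B = 30^39 mod 41  (bits of 39 = 100111)
  bit 0 = 1: r = r^2 * 30 mod 41 = 1^2 * 30 = 1*30 = 30
  bit 1 = 0: r = r^2 mod 41 = 30^2 = 39
  bit 2 = 0: r = r^2 mod 41 = 39^2 = 4
  bit 3 = 1: r = r^2 * 30 mod 41 = 4^2 * 30 = 16*30 = 29
  bit 4 = 1: r = r^2 * 30 mod 41 = 29^2 * 30 = 21*30 = 15
  bit 5 = 1: r = r^2 * 30 mod 41 = 15^2 * 30 = 20*30 = 26
  -> B = 26
s = B^a = 26^13 mod 41  (bits of 13 = 1101)
  bit 0 = 1: r = r^2 * 26 mod 41 = 1^2 * 26 = 1*26 = 26
  bit 1 = 1: r = r^2 * 26 mod 41 = 26^2 * 26 = 20*26 = 28
  bit 2 = 0: r = r^2 mod 41 = 28^2 = 5
  bit 3 = 1: r = r^2 * 26 mod 41 = 5^2 * 26 = 25*26 = 35
  -> s = B^a = 35

Answer: 35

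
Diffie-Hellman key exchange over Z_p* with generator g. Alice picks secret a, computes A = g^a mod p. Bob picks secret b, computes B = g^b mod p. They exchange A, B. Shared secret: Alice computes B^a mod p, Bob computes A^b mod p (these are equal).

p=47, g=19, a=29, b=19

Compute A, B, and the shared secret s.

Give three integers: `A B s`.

Answer: 38 33 5

Derivation:
A = 19^29 mod 47  (bits of 29 = 11101)
  bit 0 = 1: r = r^2 * 19 mod 47 = 1^2 * 19 = 1*19 = 19
  bit 1 = 1: r = r^2 * 19 mod 47 = 19^2 * 19 = 32*19 = 44
  bit 2 = 1: r = r^2 * 19 mod 47 = 44^2 * 19 = 9*19 = 30
  bit 3 = 0: r = r^2 mod 47 = 30^2 = 7
  bit 4 = 1: r = r^2 * 19 mod 47 = 7^2 * 19 = 2*19 = 38
  -> A = 38
B = 19^19 mod 47  (bits of 19 = 10011)
  bit 0 = 1: r = r^2 * 19 mod 47 = 1^2 * 19 = 1*19 = 19
  bit 1 = 0: r = r^2 mod 47 = 19^2 = 32
  bit 2 = 0: r = r^2 mod 47 = 32^2 = 37
  bit 3 = 1: r = r^2 * 19 mod 47 = 37^2 * 19 = 6*19 = 20
  bit 4 = 1: r = r^2 * 19 mod 47 = 20^2 * 19 = 24*19 = 33
  -> B = 33
s = B^a = 33^29 mod 47  (bits of 29 = 11101)
  bit 0 = 1: r = r^2 * 33 mod 47 = 1^2 * 33 = 1*33 = 33
  bit 1 = 1: r = r^2 * 33 mod 47 = 33^2 * 33 = 8*33 = 29
  bit 2 = 1: r = r^2 * 33 mod 47 = 29^2 * 33 = 42*33 = 23
  bit 3 = 0: r = r^2 mod 47 = 23^2 = 12
  bit 4 = 1: r = r^2 * 33 mod 47 = 12^2 * 33 = 3*33 = 5
  -> s = B^a = 5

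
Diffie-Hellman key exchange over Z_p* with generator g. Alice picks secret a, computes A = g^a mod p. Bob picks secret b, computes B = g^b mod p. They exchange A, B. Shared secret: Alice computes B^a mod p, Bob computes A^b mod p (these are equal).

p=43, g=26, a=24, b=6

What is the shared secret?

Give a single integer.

Answer: 4

Derivation:
A = 26^24 mod 43  (bits of 24 = 11000)
  bit 0 = 1: r = r^2 * 26 mod 43 = 1^2 * 26 = 1*26 = 26
  bit 1 = 1: r = r^2 * 26 mod 43 = 26^2 * 26 = 31*26 = 32
  bit 2 = 0: r = r^2 mod 43 = 32^2 = 35
  bit 3 = 0: r = r^2 mod 43 = 35^2 = 21
  bit 4 = 0: r = r^2 mod 43 = 21^2 = 11
  -> A = 11
B = 26^6 mod 43  (bits of 6 = 110)
  bit 0 = 1: r = r^2 * 26 mod 43 = 1^2 * 26 = 1*26 = 26
  bit 1 = 1: r = r^2 * 26 mod 43 = 26^2 * 26 = 31*26 = 32
  bit 2 = 0: r = r^2 mod 43 = 32^2 = 35
  -> B = 35
s = B^a = 35^24 mod 43  (bits of 24 = 11000)
  bit 0 = 1: r = r^2 * 35 mod 43 = 1^2 * 35 = 1*35 = 35
  bit 1 = 1: r = r^2 * 35 mod 43 = 35^2 * 35 = 21*35 = 4
  bit 2 = 0: r = r^2 mod 43 = 4^2 = 16
  bit 3 = 0: r = r^2 mod 43 = 16^2 = 41
  bit 4 = 0: r = r^2 mod 43 = 41^2 = 4
  -> s = B^a = 4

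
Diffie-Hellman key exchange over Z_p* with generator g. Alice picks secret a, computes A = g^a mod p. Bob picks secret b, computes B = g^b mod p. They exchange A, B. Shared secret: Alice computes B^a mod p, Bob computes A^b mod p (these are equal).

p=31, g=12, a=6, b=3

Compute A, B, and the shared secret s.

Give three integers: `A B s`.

Answer: 2 23 8

Derivation:
A = 12^6 mod 31  (bits of 6 = 110)
  bit 0 = 1: r = r^2 * 12 mod 31 = 1^2 * 12 = 1*12 = 12
  bit 1 = 1: r = r^2 * 12 mod 31 = 12^2 * 12 = 20*12 = 23
  bit 2 = 0: r = r^2 mod 31 = 23^2 = 2
  -> A = 2
B = 12^3 mod 31  (bits of 3 = 11)
  bit 0 = 1: r = r^2 * 12 mod 31 = 1^2 * 12 = 1*12 = 12
  bit 1 = 1: r = r^2 * 12 mod 31 = 12^2 * 12 = 20*12 = 23
  -> B = 23
s = B^a = 23^6 mod 31  (bits of 6 = 110)
  bit 0 = 1: r = r^2 * 23 mod 31 = 1^2 * 23 = 1*23 = 23
  bit 1 = 1: r = r^2 * 23 mod 31 = 23^2 * 23 = 2*23 = 15
  bit 2 = 0: r = r^2 mod 31 = 15^2 = 8
  -> s = B^a = 8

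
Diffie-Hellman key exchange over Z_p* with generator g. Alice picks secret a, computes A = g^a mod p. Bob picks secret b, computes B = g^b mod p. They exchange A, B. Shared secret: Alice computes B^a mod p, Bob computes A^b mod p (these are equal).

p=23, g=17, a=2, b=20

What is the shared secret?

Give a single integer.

A = 17^2 mod 23  (bits of 2 = 10)
  bit 0 = 1: r = r^2 * 17 mod 23 = 1^2 * 17 = 1*17 = 17
  bit 1 = 0: r = r^2 mod 23 = 17^2 = 13
  -> A = 13
B = 17^20 mod 23  (bits of 20 = 10100)
  bit 0 = 1: r = r^2 * 17 mod 23 = 1^2 * 17 = 1*17 = 17
  bit 1 = 0: r = r^2 mod 23 = 17^2 = 13
  bit 2 = 1: r = r^2 * 17 mod 23 = 13^2 * 17 = 8*17 = 21
  bit 3 = 0: r = r^2 mod 23 = 21^2 = 4
  bit 4 = 0: r = r^2 mod 23 = 4^2 = 16
  -> B = 16
s = B^a = 16^2 mod 23  (bits of 2 = 10)
  bit 0 = 1: r = r^2 * 16 mod 23 = 1^2 * 16 = 1*16 = 16
  bit 1 = 0: r = r^2 mod 23 = 16^2 = 3
  -> s = B^a = 3

Answer: 3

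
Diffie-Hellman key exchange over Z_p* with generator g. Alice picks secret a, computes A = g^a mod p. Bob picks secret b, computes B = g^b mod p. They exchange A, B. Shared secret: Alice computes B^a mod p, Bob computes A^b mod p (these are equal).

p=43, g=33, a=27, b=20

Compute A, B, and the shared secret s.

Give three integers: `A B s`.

Answer: 8 13 16

Derivation:
A = 33^27 mod 43  (bits of 27 = 11011)
  bit 0 = 1: r = r^2 * 33 mod 43 = 1^2 * 33 = 1*33 = 33
  bit 1 = 1: r = r^2 * 33 mod 43 = 33^2 * 33 = 14*33 = 32
  bit 2 = 0: r = r^2 mod 43 = 32^2 = 35
  bit 3 = 1: r = r^2 * 33 mod 43 = 35^2 * 33 = 21*33 = 5
  bit 4 = 1: r = r^2 * 33 mod 43 = 5^2 * 33 = 25*33 = 8
  -> A = 8
B = 33^20 mod 43  (bits of 20 = 10100)
  bit 0 = 1: r = r^2 * 33 mod 43 = 1^2 * 33 = 1*33 = 33
  bit 1 = 0: r = r^2 mod 43 = 33^2 = 14
  bit 2 = 1: r = r^2 * 33 mod 43 = 14^2 * 33 = 24*33 = 18
  bit 3 = 0: r = r^2 mod 43 = 18^2 = 23
  bit 4 = 0: r = r^2 mod 43 = 23^2 = 13
  -> B = 13
s = B^a = 13^27 mod 43  (bits of 27 = 11011)
  bit 0 = 1: r = r^2 * 13 mod 43 = 1^2 * 13 = 1*13 = 13
  bit 1 = 1: r = r^2 * 13 mod 43 = 13^2 * 13 = 40*13 = 4
  bit 2 = 0: r = r^2 mod 43 = 4^2 = 16
  bit 3 = 1: r = r^2 * 13 mod 43 = 16^2 * 13 = 41*13 = 17
  bit 4 = 1: r = r^2 * 13 mod 43 = 17^2 * 13 = 31*13 = 16
  -> s = B^a = 16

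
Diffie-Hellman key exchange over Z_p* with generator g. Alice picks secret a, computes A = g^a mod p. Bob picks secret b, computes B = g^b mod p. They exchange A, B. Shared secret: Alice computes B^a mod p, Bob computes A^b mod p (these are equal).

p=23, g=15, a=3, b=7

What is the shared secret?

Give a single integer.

Answer: 20

Derivation:
A = 15^3 mod 23  (bits of 3 = 11)
  bit 0 = 1: r = r^2 * 15 mod 23 = 1^2 * 15 = 1*15 = 15
  bit 1 = 1: r = r^2 * 15 mod 23 = 15^2 * 15 = 18*15 = 17
  -> A = 17
B = 15^7 mod 23  (bits of 7 = 111)
  bit 0 = 1: r = r^2 * 15 mod 23 = 1^2 * 15 = 1*15 = 15
  bit 1 = 1: r = r^2 * 15 mod 23 = 15^2 * 15 = 18*15 = 17
  bit 2 = 1: r = r^2 * 15 mod 23 = 17^2 * 15 = 13*15 = 11
  -> B = 11
s = B^a = 11^3 mod 23  (bits of 3 = 11)
  bit 0 = 1: r = r^2 * 11 mod 23 = 1^2 * 11 = 1*11 = 11
  bit 1 = 1: r = r^2 * 11 mod 23 = 11^2 * 11 = 6*11 = 20
  -> s = B^a = 20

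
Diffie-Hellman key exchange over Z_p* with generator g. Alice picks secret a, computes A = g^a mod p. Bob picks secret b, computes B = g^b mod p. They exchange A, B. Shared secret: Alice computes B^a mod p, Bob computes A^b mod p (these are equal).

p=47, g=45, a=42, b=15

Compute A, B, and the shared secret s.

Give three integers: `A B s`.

Answer: 3 38 42

Derivation:
A = 45^42 mod 47  (bits of 42 = 101010)
  bit 0 = 1: r = r^2 * 45 mod 47 = 1^2 * 45 = 1*45 = 45
  bit 1 = 0: r = r^2 mod 47 = 45^2 = 4
  bit 2 = 1: r = r^2 * 45 mod 47 = 4^2 * 45 = 16*45 = 15
  bit 3 = 0: r = r^2 mod 47 = 15^2 = 37
  bit 4 = 1: r = r^2 * 45 mod 47 = 37^2 * 45 = 6*45 = 35
  bit 5 = 0: r = r^2 mod 47 = 35^2 = 3
  -> A = 3
B = 45^15 mod 47  (bits of 15 = 1111)
  bit 0 = 1: r = r^2 * 45 mod 47 = 1^2 * 45 = 1*45 = 45
  bit 1 = 1: r = r^2 * 45 mod 47 = 45^2 * 45 = 4*45 = 39
  bit 2 = 1: r = r^2 * 45 mod 47 = 39^2 * 45 = 17*45 = 13
  bit 3 = 1: r = r^2 * 45 mod 47 = 13^2 * 45 = 28*45 = 38
  -> B = 38
s = B^a = 38^42 mod 47  (bits of 42 = 101010)
  bit 0 = 1: r = r^2 * 38 mod 47 = 1^2 * 38 = 1*38 = 38
  bit 1 = 0: r = r^2 mod 47 = 38^2 = 34
  bit 2 = 1: r = r^2 * 38 mod 47 = 34^2 * 38 = 28*38 = 30
  bit 3 = 0: r = r^2 mod 47 = 30^2 = 7
  bit 4 = 1: r = r^2 * 38 mod 47 = 7^2 * 38 = 2*38 = 29
  bit 5 = 0: r = r^2 mod 47 = 29^2 = 42
  -> s = B^a = 42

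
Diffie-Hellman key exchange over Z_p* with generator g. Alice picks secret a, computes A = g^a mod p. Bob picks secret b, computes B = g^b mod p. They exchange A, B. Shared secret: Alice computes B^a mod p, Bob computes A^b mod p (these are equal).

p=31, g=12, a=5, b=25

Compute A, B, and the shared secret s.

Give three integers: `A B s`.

Answer: 26 6 26

Derivation:
A = 12^5 mod 31  (bits of 5 = 101)
  bit 0 = 1: r = r^2 * 12 mod 31 = 1^2 * 12 = 1*12 = 12
  bit 1 = 0: r = r^2 mod 31 = 12^2 = 20
  bit 2 = 1: r = r^2 * 12 mod 31 = 20^2 * 12 = 28*12 = 26
  -> A = 26
B = 12^25 mod 31  (bits of 25 = 11001)
  bit 0 = 1: r = r^2 * 12 mod 31 = 1^2 * 12 = 1*12 = 12
  bit 1 = 1: r = r^2 * 12 mod 31 = 12^2 * 12 = 20*12 = 23
  bit 2 = 0: r = r^2 mod 31 = 23^2 = 2
  bit 3 = 0: r = r^2 mod 31 = 2^2 = 4
  bit 4 = 1: r = r^2 * 12 mod 31 = 4^2 * 12 = 16*12 = 6
  -> B = 6
s = B^a = 6^5 mod 31  (bits of 5 = 101)
  bit 0 = 1: r = r^2 * 6 mod 31 = 1^2 * 6 = 1*6 = 6
  bit 1 = 0: r = r^2 mod 31 = 6^2 = 5
  bit 2 = 1: r = r^2 * 6 mod 31 = 5^2 * 6 = 25*6 = 26
  -> s = B^a = 26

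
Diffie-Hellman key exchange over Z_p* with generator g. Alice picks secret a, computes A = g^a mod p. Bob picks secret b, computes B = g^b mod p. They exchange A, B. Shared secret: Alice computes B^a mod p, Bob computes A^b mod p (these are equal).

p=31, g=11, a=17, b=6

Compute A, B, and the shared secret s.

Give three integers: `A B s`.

Answer: 3 4 16

Derivation:
A = 11^17 mod 31  (bits of 17 = 10001)
  bit 0 = 1: r = r^2 * 11 mod 31 = 1^2 * 11 = 1*11 = 11
  bit 1 = 0: r = r^2 mod 31 = 11^2 = 28
  bit 2 = 0: r = r^2 mod 31 = 28^2 = 9
  bit 3 = 0: r = r^2 mod 31 = 9^2 = 19
  bit 4 = 1: r = r^2 * 11 mod 31 = 19^2 * 11 = 20*11 = 3
  -> A = 3
B = 11^6 mod 31  (bits of 6 = 110)
  bit 0 = 1: r = r^2 * 11 mod 31 = 1^2 * 11 = 1*11 = 11
  bit 1 = 1: r = r^2 * 11 mod 31 = 11^2 * 11 = 28*11 = 29
  bit 2 = 0: r = r^2 mod 31 = 29^2 = 4
  -> B = 4
s = B^a = 4^17 mod 31  (bits of 17 = 10001)
  bit 0 = 1: r = r^2 * 4 mod 31 = 1^2 * 4 = 1*4 = 4
  bit 1 = 0: r = r^2 mod 31 = 4^2 = 16
  bit 2 = 0: r = r^2 mod 31 = 16^2 = 8
  bit 3 = 0: r = r^2 mod 31 = 8^2 = 2
  bit 4 = 1: r = r^2 * 4 mod 31 = 2^2 * 4 = 4*4 = 16
  -> s = B^a = 16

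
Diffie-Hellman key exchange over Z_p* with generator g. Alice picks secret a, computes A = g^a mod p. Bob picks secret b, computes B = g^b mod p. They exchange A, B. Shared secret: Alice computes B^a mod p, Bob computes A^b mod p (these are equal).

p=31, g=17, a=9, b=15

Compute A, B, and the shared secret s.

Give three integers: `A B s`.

A = 17^9 mod 31  (bits of 9 = 1001)
  bit 0 = 1: r = r^2 * 17 mod 31 = 1^2 * 17 = 1*17 = 17
  bit 1 = 0: r = r^2 mod 31 = 17^2 = 10
  bit 2 = 0: r = r^2 mod 31 = 10^2 = 7
  bit 3 = 1: r = r^2 * 17 mod 31 = 7^2 * 17 = 18*17 = 27
  -> A = 27
B = 17^15 mod 31  (bits of 15 = 1111)
  bit 0 = 1: r = r^2 * 17 mod 31 = 1^2 * 17 = 1*17 = 17
  bit 1 = 1: r = r^2 * 17 mod 31 = 17^2 * 17 = 10*17 = 15
  bit 2 = 1: r = r^2 * 17 mod 31 = 15^2 * 17 = 8*17 = 12
  bit 3 = 1: r = r^2 * 17 mod 31 = 12^2 * 17 = 20*17 = 30
  -> B = 30
s = B^a = 30^9 mod 31  (bits of 9 = 1001)
  bit 0 = 1: r = r^2 * 30 mod 31 = 1^2 * 30 = 1*30 = 30
  bit 1 = 0: r = r^2 mod 31 = 30^2 = 1
  bit 2 = 0: r = r^2 mod 31 = 1^2 = 1
  bit 3 = 1: r = r^2 * 30 mod 31 = 1^2 * 30 = 1*30 = 30
  -> s = B^a = 30

Answer: 27 30 30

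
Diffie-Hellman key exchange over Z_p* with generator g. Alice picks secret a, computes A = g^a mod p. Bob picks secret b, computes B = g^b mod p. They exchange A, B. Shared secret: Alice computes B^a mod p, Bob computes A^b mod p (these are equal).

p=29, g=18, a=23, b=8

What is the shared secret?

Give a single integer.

A = 18^23 mod 29  (bits of 23 = 10111)
  bit 0 = 1: r = r^2 * 18 mod 29 = 1^2 * 18 = 1*18 = 18
  bit 1 = 0: r = r^2 mod 29 = 18^2 = 5
  bit 2 = 1: r = r^2 * 18 mod 29 = 5^2 * 18 = 25*18 = 15
  bit 3 = 1: r = r^2 * 18 mod 29 = 15^2 * 18 = 22*18 = 19
  bit 4 = 1: r = r^2 * 18 mod 29 = 19^2 * 18 = 13*18 = 2
  -> A = 2
B = 18^8 mod 29  (bits of 8 = 1000)
  bit 0 = 1: r = r^2 * 18 mod 29 = 1^2 * 18 = 1*18 = 18
  bit 1 = 0: r = r^2 mod 29 = 18^2 = 5
  bit 2 = 0: r = r^2 mod 29 = 5^2 = 25
  bit 3 = 0: r = r^2 mod 29 = 25^2 = 16
  -> B = 16
s = B^a = 16^23 mod 29  (bits of 23 = 10111)
  bit 0 = 1: r = r^2 * 16 mod 29 = 1^2 * 16 = 1*16 = 16
  bit 1 = 0: r = r^2 mod 29 = 16^2 = 24
  bit 2 = 1: r = r^2 * 16 mod 29 = 24^2 * 16 = 25*16 = 23
  bit 3 = 1: r = r^2 * 16 mod 29 = 23^2 * 16 = 7*16 = 25
  bit 4 = 1: r = r^2 * 16 mod 29 = 25^2 * 16 = 16*16 = 24
  -> s = B^a = 24

Answer: 24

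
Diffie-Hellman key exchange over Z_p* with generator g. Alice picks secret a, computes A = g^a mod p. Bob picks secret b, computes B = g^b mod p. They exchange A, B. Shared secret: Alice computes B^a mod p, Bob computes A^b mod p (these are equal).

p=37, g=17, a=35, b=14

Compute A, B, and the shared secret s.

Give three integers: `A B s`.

A = 17^35 mod 37  (bits of 35 = 100011)
  bit 0 = 1: r = r^2 * 17 mod 37 = 1^2 * 17 = 1*17 = 17
  bit 1 = 0: r = r^2 mod 37 = 17^2 = 30
  bit 2 = 0: r = r^2 mod 37 = 30^2 = 12
  bit 3 = 0: r = r^2 mod 37 = 12^2 = 33
  bit 4 = 1: r = r^2 * 17 mod 37 = 33^2 * 17 = 16*17 = 13
  bit 5 = 1: r = r^2 * 17 mod 37 = 13^2 * 17 = 21*17 = 24
  -> A = 24
B = 17^14 mod 37  (bits of 14 = 1110)
  bit 0 = 1: r = r^2 * 17 mod 37 = 1^2 * 17 = 1*17 = 17
  bit 1 = 1: r = r^2 * 17 mod 37 = 17^2 * 17 = 30*17 = 29
  bit 2 = 1: r = r^2 * 17 mod 37 = 29^2 * 17 = 27*17 = 15
  bit 3 = 0: r = r^2 mod 37 = 15^2 = 3
  -> B = 3
s = B^a = 3^35 mod 37  (bits of 35 = 100011)
  bit 0 = 1: r = r^2 * 3 mod 37 = 1^2 * 3 = 1*3 = 3
  bit 1 = 0: r = r^2 mod 37 = 3^2 = 9
  bit 2 = 0: r = r^2 mod 37 = 9^2 = 7
  bit 3 = 0: r = r^2 mod 37 = 7^2 = 12
  bit 4 = 1: r = r^2 * 3 mod 37 = 12^2 * 3 = 33*3 = 25
  bit 5 = 1: r = r^2 * 3 mod 37 = 25^2 * 3 = 33*3 = 25
  -> s = B^a = 25

Answer: 24 3 25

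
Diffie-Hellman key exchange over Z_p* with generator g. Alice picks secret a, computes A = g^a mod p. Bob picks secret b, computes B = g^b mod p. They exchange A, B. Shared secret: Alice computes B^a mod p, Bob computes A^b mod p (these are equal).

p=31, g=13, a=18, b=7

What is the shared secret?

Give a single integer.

A = 13^18 mod 31  (bits of 18 = 10010)
  bit 0 = 1: r = r^2 * 13 mod 31 = 1^2 * 13 = 1*13 = 13
  bit 1 = 0: r = r^2 mod 31 = 13^2 = 14
  bit 2 = 0: r = r^2 mod 31 = 14^2 = 10
  bit 3 = 1: r = r^2 * 13 mod 31 = 10^2 * 13 = 7*13 = 29
  bit 4 = 0: r = r^2 mod 31 = 29^2 = 4
  -> A = 4
B = 13^7 mod 31  (bits of 7 = 111)
  bit 0 = 1: r = r^2 * 13 mod 31 = 1^2 * 13 = 1*13 = 13
  bit 1 = 1: r = r^2 * 13 mod 31 = 13^2 * 13 = 14*13 = 27
  bit 2 = 1: r = r^2 * 13 mod 31 = 27^2 * 13 = 16*13 = 22
  -> B = 22
s = B^a = 22^18 mod 31  (bits of 18 = 10010)
  bit 0 = 1: r = r^2 * 22 mod 31 = 1^2 * 22 = 1*22 = 22
  bit 1 = 0: r = r^2 mod 31 = 22^2 = 19
  bit 2 = 0: r = r^2 mod 31 = 19^2 = 20
  bit 3 = 1: r = r^2 * 22 mod 31 = 20^2 * 22 = 28*22 = 27
  bit 4 = 0: r = r^2 mod 31 = 27^2 = 16
  -> s = B^a = 16

Answer: 16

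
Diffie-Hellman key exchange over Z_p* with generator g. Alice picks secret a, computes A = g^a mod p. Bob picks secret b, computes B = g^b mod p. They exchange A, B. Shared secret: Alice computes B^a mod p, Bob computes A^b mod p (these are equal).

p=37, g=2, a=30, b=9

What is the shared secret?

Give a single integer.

Answer: 36

Derivation:
A = 2^30 mod 37  (bits of 30 = 11110)
  bit 0 = 1: r = r^2 * 2 mod 37 = 1^2 * 2 = 1*2 = 2
  bit 1 = 1: r = r^2 * 2 mod 37 = 2^2 * 2 = 4*2 = 8
  bit 2 = 1: r = r^2 * 2 mod 37 = 8^2 * 2 = 27*2 = 17
  bit 3 = 1: r = r^2 * 2 mod 37 = 17^2 * 2 = 30*2 = 23
  bit 4 = 0: r = r^2 mod 37 = 23^2 = 11
  -> A = 11
B = 2^9 mod 37  (bits of 9 = 1001)
  bit 0 = 1: r = r^2 * 2 mod 37 = 1^2 * 2 = 1*2 = 2
  bit 1 = 0: r = r^2 mod 37 = 2^2 = 4
  bit 2 = 0: r = r^2 mod 37 = 4^2 = 16
  bit 3 = 1: r = r^2 * 2 mod 37 = 16^2 * 2 = 34*2 = 31
  -> B = 31
s = B^a = 31^30 mod 37  (bits of 30 = 11110)
  bit 0 = 1: r = r^2 * 31 mod 37 = 1^2 * 31 = 1*31 = 31
  bit 1 = 1: r = r^2 * 31 mod 37 = 31^2 * 31 = 36*31 = 6
  bit 2 = 1: r = r^2 * 31 mod 37 = 6^2 * 31 = 36*31 = 6
  bit 3 = 1: r = r^2 * 31 mod 37 = 6^2 * 31 = 36*31 = 6
  bit 4 = 0: r = r^2 mod 37 = 6^2 = 36
  -> s = B^a = 36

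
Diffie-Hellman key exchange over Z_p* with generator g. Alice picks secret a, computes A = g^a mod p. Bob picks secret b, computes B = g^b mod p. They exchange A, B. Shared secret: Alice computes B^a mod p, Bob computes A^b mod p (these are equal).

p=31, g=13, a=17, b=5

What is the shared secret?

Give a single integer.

A = 13^17 mod 31  (bits of 17 = 10001)
  bit 0 = 1: r = r^2 * 13 mod 31 = 1^2 * 13 = 1*13 = 13
  bit 1 = 0: r = r^2 mod 31 = 13^2 = 14
  bit 2 = 0: r = r^2 mod 31 = 14^2 = 10
  bit 3 = 0: r = r^2 mod 31 = 10^2 = 7
  bit 4 = 1: r = r^2 * 13 mod 31 = 7^2 * 13 = 18*13 = 17
  -> A = 17
B = 13^5 mod 31  (bits of 5 = 101)
  bit 0 = 1: r = r^2 * 13 mod 31 = 1^2 * 13 = 1*13 = 13
  bit 1 = 0: r = r^2 mod 31 = 13^2 = 14
  bit 2 = 1: r = r^2 * 13 mod 31 = 14^2 * 13 = 10*13 = 6
  -> B = 6
s = B^a = 6^17 mod 31  (bits of 17 = 10001)
  bit 0 = 1: r = r^2 * 6 mod 31 = 1^2 * 6 = 1*6 = 6
  bit 1 = 0: r = r^2 mod 31 = 6^2 = 5
  bit 2 = 0: r = r^2 mod 31 = 5^2 = 25
  bit 3 = 0: r = r^2 mod 31 = 25^2 = 5
  bit 4 = 1: r = r^2 * 6 mod 31 = 5^2 * 6 = 25*6 = 26
  -> s = B^a = 26

Answer: 26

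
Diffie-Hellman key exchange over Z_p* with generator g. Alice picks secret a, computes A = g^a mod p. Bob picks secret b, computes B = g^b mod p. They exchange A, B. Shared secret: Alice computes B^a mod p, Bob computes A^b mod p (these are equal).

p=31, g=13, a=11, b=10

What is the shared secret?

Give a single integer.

Answer: 25

Derivation:
A = 13^11 mod 31  (bits of 11 = 1011)
  bit 0 = 1: r = r^2 * 13 mod 31 = 1^2 * 13 = 1*13 = 13
  bit 1 = 0: r = r^2 mod 31 = 13^2 = 14
  bit 2 = 1: r = r^2 * 13 mod 31 = 14^2 * 13 = 10*13 = 6
  bit 3 = 1: r = r^2 * 13 mod 31 = 6^2 * 13 = 5*13 = 3
  -> A = 3
B = 13^10 mod 31  (bits of 10 = 1010)
  bit 0 = 1: r = r^2 * 13 mod 31 = 1^2 * 13 = 1*13 = 13
  bit 1 = 0: r = r^2 mod 31 = 13^2 = 14
  bit 2 = 1: r = r^2 * 13 mod 31 = 14^2 * 13 = 10*13 = 6
  bit 3 = 0: r = r^2 mod 31 = 6^2 = 5
  -> B = 5
s = B^a = 5^11 mod 31  (bits of 11 = 1011)
  bit 0 = 1: r = r^2 * 5 mod 31 = 1^2 * 5 = 1*5 = 5
  bit 1 = 0: r = r^2 mod 31 = 5^2 = 25
  bit 2 = 1: r = r^2 * 5 mod 31 = 25^2 * 5 = 5*5 = 25
  bit 3 = 1: r = r^2 * 5 mod 31 = 25^2 * 5 = 5*5 = 25
  -> s = B^a = 25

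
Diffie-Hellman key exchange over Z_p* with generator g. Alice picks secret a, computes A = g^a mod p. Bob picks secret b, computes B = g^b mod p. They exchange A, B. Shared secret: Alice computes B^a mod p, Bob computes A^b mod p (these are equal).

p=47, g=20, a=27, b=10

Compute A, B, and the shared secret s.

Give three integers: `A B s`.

A = 20^27 mod 47  (bits of 27 = 11011)
  bit 0 = 1: r = r^2 * 20 mod 47 = 1^2 * 20 = 1*20 = 20
  bit 1 = 1: r = r^2 * 20 mod 47 = 20^2 * 20 = 24*20 = 10
  bit 2 = 0: r = r^2 mod 47 = 10^2 = 6
  bit 3 = 1: r = r^2 * 20 mod 47 = 6^2 * 20 = 36*20 = 15
  bit 4 = 1: r = r^2 * 20 mod 47 = 15^2 * 20 = 37*20 = 35
  -> A = 35
B = 20^10 mod 47  (bits of 10 = 1010)
  bit 0 = 1: r = r^2 * 20 mod 47 = 1^2 * 20 = 1*20 = 20
  bit 1 = 0: r = r^2 mod 47 = 20^2 = 24
  bit 2 = 1: r = r^2 * 20 mod 47 = 24^2 * 20 = 12*20 = 5
  bit 3 = 0: r = r^2 mod 47 = 5^2 = 25
  -> B = 25
s = B^a = 25^27 mod 47  (bits of 27 = 11011)
  bit 0 = 1: r = r^2 * 25 mod 47 = 1^2 * 25 = 1*25 = 25
  bit 1 = 1: r = r^2 * 25 mod 47 = 25^2 * 25 = 14*25 = 21
  bit 2 = 0: r = r^2 mod 47 = 21^2 = 18
  bit 3 = 1: r = r^2 * 25 mod 47 = 18^2 * 25 = 42*25 = 16
  bit 4 = 1: r = r^2 * 25 mod 47 = 16^2 * 25 = 21*25 = 8
  -> s = B^a = 8

Answer: 35 25 8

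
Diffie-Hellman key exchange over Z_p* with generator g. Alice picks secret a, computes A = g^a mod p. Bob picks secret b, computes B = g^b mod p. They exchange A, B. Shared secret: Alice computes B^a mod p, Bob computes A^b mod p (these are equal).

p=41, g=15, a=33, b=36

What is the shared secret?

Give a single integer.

A = 15^33 mod 41  (bits of 33 = 100001)
  bit 0 = 1: r = r^2 * 15 mod 41 = 1^2 * 15 = 1*15 = 15
  bit 1 = 0: r = r^2 mod 41 = 15^2 = 20
  bit 2 = 0: r = r^2 mod 41 = 20^2 = 31
  bit 3 = 0: r = r^2 mod 41 = 31^2 = 18
  bit 4 = 0: r = r^2 mod 41 = 18^2 = 37
  bit 5 = 1: r = r^2 * 15 mod 41 = 37^2 * 15 = 16*15 = 35
  -> A = 35
B = 15^36 mod 41  (bits of 36 = 100100)
  bit 0 = 1: r = r^2 * 15 mod 41 = 1^2 * 15 = 1*15 = 15
  bit 1 = 0: r = r^2 mod 41 = 15^2 = 20
  bit 2 = 0: r = r^2 mod 41 = 20^2 = 31
  bit 3 = 1: r = r^2 * 15 mod 41 = 31^2 * 15 = 18*15 = 24
  bit 4 = 0: r = r^2 mod 41 = 24^2 = 2
  bit 5 = 0: r = r^2 mod 41 = 2^2 = 4
  -> B = 4
s = B^a = 4^33 mod 41  (bits of 33 = 100001)
  bit 0 = 1: r = r^2 * 4 mod 41 = 1^2 * 4 = 1*4 = 4
  bit 1 = 0: r = r^2 mod 41 = 4^2 = 16
  bit 2 = 0: r = r^2 mod 41 = 16^2 = 10
  bit 3 = 0: r = r^2 mod 41 = 10^2 = 18
  bit 4 = 0: r = r^2 mod 41 = 18^2 = 37
  bit 5 = 1: r = r^2 * 4 mod 41 = 37^2 * 4 = 16*4 = 23
  -> s = B^a = 23

Answer: 23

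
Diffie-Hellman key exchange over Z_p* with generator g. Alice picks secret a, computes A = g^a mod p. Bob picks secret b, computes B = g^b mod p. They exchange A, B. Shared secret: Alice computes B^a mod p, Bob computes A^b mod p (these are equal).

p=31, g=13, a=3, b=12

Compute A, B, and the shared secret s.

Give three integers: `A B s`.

Answer: 27 8 16

Derivation:
A = 13^3 mod 31  (bits of 3 = 11)
  bit 0 = 1: r = r^2 * 13 mod 31 = 1^2 * 13 = 1*13 = 13
  bit 1 = 1: r = r^2 * 13 mod 31 = 13^2 * 13 = 14*13 = 27
  -> A = 27
B = 13^12 mod 31  (bits of 12 = 1100)
  bit 0 = 1: r = r^2 * 13 mod 31 = 1^2 * 13 = 1*13 = 13
  bit 1 = 1: r = r^2 * 13 mod 31 = 13^2 * 13 = 14*13 = 27
  bit 2 = 0: r = r^2 mod 31 = 27^2 = 16
  bit 3 = 0: r = r^2 mod 31 = 16^2 = 8
  -> B = 8
s = B^a = 8^3 mod 31  (bits of 3 = 11)
  bit 0 = 1: r = r^2 * 8 mod 31 = 1^2 * 8 = 1*8 = 8
  bit 1 = 1: r = r^2 * 8 mod 31 = 8^2 * 8 = 2*8 = 16
  -> s = B^a = 16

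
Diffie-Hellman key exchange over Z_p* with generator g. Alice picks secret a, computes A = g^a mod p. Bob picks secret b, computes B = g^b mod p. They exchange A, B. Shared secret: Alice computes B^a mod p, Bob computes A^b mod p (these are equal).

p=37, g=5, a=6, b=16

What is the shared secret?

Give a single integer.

A = 5^6 mod 37  (bits of 6 = 110)
  bit 0 = 1: r = r^2 * 5 mod 37 = 1^2 * 5 = 1*5 = 5
  bit 1 = 1: r = r^2 * 5 mod 37 = 5^2 * 5 = 25*5 = 14
  bit 2 = 0: r = r^2 mod 37 = 14^2 = 11
  -> A = 11
B = 5^16 mod 37  (bits of 16 = 10000)
  bit 0 = 1: r = r^2 * 5 mod 37 = 1^2 * 5 = 1*5 = 5
  bit 1 = 0: r = r^2 mod 37 = 5^2 = 25
  bit 2 = 0: r = r^2 mod 37 = 25^2 = 33
  bit 3 = 0: r = r^2 mod 37 = 33^2 = 16
  bit 4 = 0: r = r^2 mod 37 = 16^2 = 34
  -> B = 34
s = B^a = 34^6 mod 37  (bits of 6 = 110)
  bit 0 = 1: r = r^2 * 34 mod 37 = 1^2 * 34 = 1*34 = 34
  bit 1 = 1: r = r^2 * 34 mod 37 = 34^2 * 34 = 9*34 = 10
  bit 2 = 0: r = r^2 mod 37 = 10^2 = 26
  -> s = B^a = 26

Answer: 26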